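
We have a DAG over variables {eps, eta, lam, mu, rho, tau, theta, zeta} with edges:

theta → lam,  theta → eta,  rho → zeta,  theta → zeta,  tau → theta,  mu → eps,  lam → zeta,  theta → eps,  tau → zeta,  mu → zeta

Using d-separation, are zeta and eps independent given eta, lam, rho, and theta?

No

There are 4 undirected paths between zeta and eps; checking each against the conditioning set {eta, lam, rho, theta}:
  1. zeta ← theta → eps — theta:fork[blocks] ⇒ blocked
  2. zeta ← lam ← theta → eps — lam:chain[blocks]; theta:fork[blocks] ⇒ blocked
  3. zeta ← mu → eps — mu:fork[open] ⇒ active
  4. zeta ← tau → theta → eps — tau:fork[open]; theta:chain[blocks] ⇒ blocked
Because an active path exists, zeta and eps are not d-separated.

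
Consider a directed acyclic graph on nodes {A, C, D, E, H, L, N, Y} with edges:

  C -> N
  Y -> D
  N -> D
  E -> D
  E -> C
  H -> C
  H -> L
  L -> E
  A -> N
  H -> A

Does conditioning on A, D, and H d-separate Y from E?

No

We examine all 5 paths between Y and E:
  1. Y → D ← E — D:collider[open] ⇒ active
  2. Y → D ← N ← A ← H → L → E — D:collider[open]; N:chain[open]; A:chain[blocks]; H:fork[blocks]; L:chain[open] ⇒ blocked
  3. Y → D ← N ← A ← H → C ← E — D:collider[open]; N:chain[open]; A:chain[blocks]; H:fork[blocks]; C:collider[open] ⇒ blocked
  4. Y → D ← N ← C ← E — D:collider[open]; N:chain[open]; C:chain[open] ⇒ active
  5. Y → D ← N ← C ← H → L → E — D:collider[open]; N:chain[open]; C:chain[open]; H:fork[blocks]; L:chain[open] ⇒ blocked
Because an active path exists, Y and E are not d-separated.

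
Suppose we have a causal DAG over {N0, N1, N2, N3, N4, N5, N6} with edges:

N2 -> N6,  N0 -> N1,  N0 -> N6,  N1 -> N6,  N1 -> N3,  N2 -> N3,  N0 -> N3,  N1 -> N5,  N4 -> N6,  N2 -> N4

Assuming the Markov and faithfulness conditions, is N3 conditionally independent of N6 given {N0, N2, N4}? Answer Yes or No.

Enumerating the 6 paths from N3 to N6 and testing each for blocking by {N0, N2, N4}:
Path 1: N3 ← N1 ← N0 → N6
  N0 is a fork here and N0 is conditioned on, so the path is blocked at N0.
Path 2: N3 ← N1 → N6
  N1 is a fork and N1 is not conditioned on — no node blocks this path, so it is active.
Path 3: N3 ← N0 → N1 → N6
  N0 is a fork here and N0 is conditioned on, so the path is blocked at N0.
Path 4: N3 ← N0 → N6
  N0 is a fork here and N0 is conditioned on, so the path is blocked at N0.
Path 5: N3 ← N2 → N6
  N2 is a fork here and N2 is conditioned on, so the path is blocked at N2.
Path 6: N3 ← N2 → N4 → N6
  N2 is a fork here and N2 is conditioned on, so the path is blocked at N2.
Since the path N3 ← N1 → N6 is active, N3 and N6 are not d-separated given {N0, N2, N4}.

No — N3 and N6 are not d-separated given {N0, N2, N4}.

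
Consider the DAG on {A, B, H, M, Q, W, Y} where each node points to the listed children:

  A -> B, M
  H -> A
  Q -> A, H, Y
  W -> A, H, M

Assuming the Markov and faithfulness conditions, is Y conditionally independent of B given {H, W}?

There are 4 undirected paths between Y and B; checking each against the conditioning set {H, W}:
Path 1: Y ← Q → A → B
  Q is a fork and Q is not conditioned on; A is a chain and A is not conditioned on — no node blocks this path, so it is active.
Path 2: Y ← Q → H → A → B
  H is a chain here and H is conditioned on, so the path is blocked at H.
Path 3: Y ← Q → H ← W → A → B
  W is a fork here and W is conditioned on, so the path is blocked at W.
Path 4: Y ← Q → H ← W → M ← A → B
  W is a fork here and W is conditioned on, so the path is blocked at W.
At least one path is unblocked, so d-separation fails.

No — Y and B are not d-separated given {H, W}.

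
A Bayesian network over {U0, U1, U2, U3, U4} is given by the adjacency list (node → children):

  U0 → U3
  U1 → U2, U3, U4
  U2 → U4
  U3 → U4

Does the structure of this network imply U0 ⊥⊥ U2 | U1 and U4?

4 paths connect U0 and U2; each must be blocked for d-separation to hold:
  1. U0 → U3 → U4 ← U1 → U2 — U3:chain[open]; U4:collider[open]; U1:fork[blocks] ⇒ blocked
  2. U0 → U3 → U4 ← U2 — U3:chain[open]; U4:collider[open] ⇒ active
  3. U0 → U3 ← U1 → U4 ← U2 — U3:collider[open]; U1:fork[blocks]; U4:collider[open] ⇒ blocked
  4. U0 → U3 ← U1 → U2 — U3:collider[open]; U1:fork[blocks] ⇒ blocked
Because an active path exists, U0 and U2 are not d-separated.

No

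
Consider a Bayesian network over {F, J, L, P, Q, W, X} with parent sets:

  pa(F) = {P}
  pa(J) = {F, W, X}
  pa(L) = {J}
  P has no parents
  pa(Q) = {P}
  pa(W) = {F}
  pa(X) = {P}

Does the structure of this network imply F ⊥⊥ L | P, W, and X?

No

There are 3 undirected paths between F and L; checking each against the conditioning set {P, W, X}:
Path 1: F → W → J → L
  W is a chain here and W is conditioned on, so the path is blocked at W.
Path 2: F → J → L
  J is a chain and J is not conditioned on — no node blocks this path, so it is active.
Path 3: F ← P → X → J → L
  P is a fork here and P is conditioned on, so the path is blocked at P.
At least one path is unblocked, so d-separation fails.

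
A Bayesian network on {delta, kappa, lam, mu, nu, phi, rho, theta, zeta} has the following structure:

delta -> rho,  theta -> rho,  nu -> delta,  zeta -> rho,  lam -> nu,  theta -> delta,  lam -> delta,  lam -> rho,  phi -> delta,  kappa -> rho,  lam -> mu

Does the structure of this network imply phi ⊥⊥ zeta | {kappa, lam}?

Enumerating the 4 paths from phi to zeta and testing each for blocking by {kappa, lam}:
Path 1: phi → delta ← theta → rho ← zeta
  delta is a collider here and neither delta nor any of its descendants is conditioned on, so the collider stays closed — the path is blocked at delta.
Path 2: phi → delta → rho ← zeta
  rho is a collider here and neither rho nor any of its descendants is conditioned on, so the collider stays closed — the path is blocked at rho.
Path 3: phi → delta ← nu ← lam → rho ← zeta
  delta is a collider here and neither delta nor any of its descendants is conditioned on, so the collider stays closed — the path is blocked at delta.
Path 4: phi → delta ← lam → rho ← zeta
  delta is a collider here and neither delta nor any of its descendants is conditioned on, so the collider stays closed — the path is blocked at delta.
Since every path is blocked, d-separation holds.

Yes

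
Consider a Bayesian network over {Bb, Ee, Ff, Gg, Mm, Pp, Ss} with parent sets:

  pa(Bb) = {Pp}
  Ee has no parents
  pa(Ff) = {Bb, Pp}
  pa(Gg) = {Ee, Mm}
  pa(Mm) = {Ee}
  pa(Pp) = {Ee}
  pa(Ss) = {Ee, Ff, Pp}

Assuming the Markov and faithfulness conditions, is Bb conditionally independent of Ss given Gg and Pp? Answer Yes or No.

Enumerating the 6 paths from Bb to Ss and testing each for blocking by {Gg, Pp}:
Path 1: Bb ← Pp → Ss
  Pp is a fork here and Pp is conditioned on, so the path is blocked at Pp.
Path 2: Bb ← Pp → Ff → Ss
  Pp is a fork here and Pp is conditioned on, so the path is blocked at Pp.
Path 3: Bb ← Pp ← Ee → Ss
  Pp is a chain here and Pp is conditioned on, so the path is blocked at Pp.
Path 4: Bb → Ff ← Pp → Ss
  Ff is a collider here and neither Ff nor any of its descendants is conditioned on, so the collider stays closed — the path is blocked at Ff.
Path 5: Bb → Ff ← Pp ← Ee → Ss
  Ff is a collider here and neither Ff nor any of its descendants is conditioned on, so the collider stays closed — the path is blocked at Ff.
Path 6: Bb → Ff → Ss
  Ff is a chain and Ff is not conditioned on — no node blocks this path, so it is active.
At least one path is unblocked, so d-separation fails.

No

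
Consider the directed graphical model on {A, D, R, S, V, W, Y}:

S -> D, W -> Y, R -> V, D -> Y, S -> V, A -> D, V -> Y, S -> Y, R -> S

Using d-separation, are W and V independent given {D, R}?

5 paths connect W and V; each must be blocked for d-separation to hold:
Path 1: W → Y ← S ← R → V
  Y is a collider here and neither Y nor any of its descendants is conditioned on, so the collider stays closed — the path is blocked at Y.
Path 2: W → Y ← S → V
  Y is a collider here and neither Y nor any of its descendants is conditioned on, so the collider stays closed — the path is blocked at Y.
Path 3: W → Y ← V
  Y is a collider here and neither Y nor any of its descendants is conditioned on, so the collider stays closed — the path is blocked at Y.
Path 4: W → Y ← D ← S ← R → V
  Y is a collider here and neither Y nor any of its descendants is conditioned on, so the collider stays closed — the path is blocked at Y.
Path 5: W → Y ← D ← S → V
  Y is a collider here and neither Y nor any of its descendants is conditioned on, so the collider stays closed — the path is blocked at Y.
Since every path is blocked, d-separation holds.

Yes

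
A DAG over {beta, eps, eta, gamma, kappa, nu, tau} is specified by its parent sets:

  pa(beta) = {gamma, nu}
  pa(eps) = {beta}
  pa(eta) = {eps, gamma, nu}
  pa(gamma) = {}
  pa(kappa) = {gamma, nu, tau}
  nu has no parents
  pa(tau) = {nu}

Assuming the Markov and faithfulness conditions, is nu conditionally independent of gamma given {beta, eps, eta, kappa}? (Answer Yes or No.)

6 paths connect nu and gamma; each must be blocked for d-separation to hold:
Path 1: nu → tau → kappa ← gamma
  tau is a chain and tau is not conditioned on; kappa is a collider and kappa is conditioned on, which opens it — no node blocks this path, so it is active.
Path 2: nu → kappa ← gamma
  kappa is a collider and kappa is conditioned on, which opens it — no node blocks this path, so it is active.
Path 3: nu → eta ← gamma
  eta is a collider and eta is conditioned on, which opens it — no node blocks this path, so it is active.
Path 4: nu → eta ← eps ← beta ← gamma
  eps is a chain here and eps is conditioned on, so the path is blocked at eps.
Path 5: nu → beta ← gamma
  beta is a collider and beta is conditioned on, which opens it — no node blocks this path, so it is active.
Path 6: nu → beta → eps → eta ← gamma
  beta is a chain here and beta is conditioned on, so the path is blocked at beta.
Since the path nu → tau → kappa ← gamma is active, nu and gamma are not d-separated given {beta, eps, eta, kappa}.

No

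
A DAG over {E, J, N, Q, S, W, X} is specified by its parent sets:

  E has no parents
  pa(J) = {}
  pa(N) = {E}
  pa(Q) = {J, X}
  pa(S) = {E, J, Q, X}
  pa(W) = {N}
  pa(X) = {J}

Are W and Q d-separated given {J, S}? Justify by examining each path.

No — W and Q are not d-separated given {J, S}.

There are 5 undirected paths between W and Q; checking each against the conditioning set {J, S}:
  1. W ← N ← E → S ← Q — N:chain[open]; E:fork[open]; S:collider[open] ⇒ active
  2. W ← N ← E → S ← X → Q — N:chain[open]; E:fork[open]; S:collider[open]; X:fork[open] ⇒ active
  3. W ← N ← E → S ← X ← J → Q — N:chain[open]; E:fork[open]; S:collider[open]; X:chain[open]; J:fork[blocks] ⇒ blocked
  4. W ← N ← E → S ← J → Q — N:chain[open]; E:fork[open]; S:collider[open]; J:fork[blocks] ⇒ blocked
  5. W ← N ← E → S ← J → X → Q — N:chain[open]; E:fork[open]; S:collider[open]; J:fork[blocks]; X:chain[open] ⇒ blocked
Because an active path exists, W and Q are not d-separated.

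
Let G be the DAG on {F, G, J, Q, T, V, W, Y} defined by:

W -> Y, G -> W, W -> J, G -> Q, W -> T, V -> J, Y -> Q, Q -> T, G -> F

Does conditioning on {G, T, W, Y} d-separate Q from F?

There are 3 undirected paths between Q and F; checking each against the conditioning set {G, T, W, Y}:
Path 1: Q → T ← W ← G → F
  W is a chain here and W is conditioned on, so the path is blocked at W.
Path 2: Q ← Y ← W ← G → F
  Y is a chain here and Y is conditioned on, so the path is blocked at Y.
Path 3: Q ← G → F
  G is a fork here and G is conditioned on, so the path is blocked at G.
All paths are blocked; Q ⊥ F | {G, T, W, Y} holds.

Yes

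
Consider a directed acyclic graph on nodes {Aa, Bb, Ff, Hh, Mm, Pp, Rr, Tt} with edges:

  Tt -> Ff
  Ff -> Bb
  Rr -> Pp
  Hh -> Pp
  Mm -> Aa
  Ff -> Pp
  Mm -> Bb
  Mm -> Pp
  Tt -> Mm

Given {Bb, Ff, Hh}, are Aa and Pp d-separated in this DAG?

No — Aa and Pp are not d-separated given {Bb, Ff, Hh}.

There are 3 undirected paths between Aa and Pp; checking each against the conditioning set {Bb, Ff, Hh}:
  1. Aa ← Mm → Pp — Mm:fork[open] ⇒ active
  2. Aa ← Mm → Bb ← Ff → Pp — Mm:fork[open]; Bb:collider[open]; Ff:fork[blocks] ⇒ blocked
  3. Aa ← Mm ← Tt → Ff → Pp — Mm:chain[open]; Tt:fork[open]; Ff:chain[blocks] ⇒ blocked
Because an active path exists, Aa and Pp are not d-separated.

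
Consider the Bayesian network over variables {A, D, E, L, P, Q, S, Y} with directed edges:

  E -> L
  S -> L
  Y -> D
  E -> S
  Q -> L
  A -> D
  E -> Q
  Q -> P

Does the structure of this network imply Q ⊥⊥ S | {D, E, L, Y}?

We examine all 4 paths between Q and S:
  1. Q ← E → S — E:fork[blocks] ⇒ blocked
  2. Q ← E → L ← S — E:fork[blocks]; L:collider[open] ⇒ blocked
  3. Q → L ← E → S — L:collider[open]; E:fork[blocks] ⇒ blocked
  4. Q → L ← S — L:collider[open] ⇒ active
Since the path Q → L ← S is active, Q and S are not d-separated given {D, E, L, Y}.

No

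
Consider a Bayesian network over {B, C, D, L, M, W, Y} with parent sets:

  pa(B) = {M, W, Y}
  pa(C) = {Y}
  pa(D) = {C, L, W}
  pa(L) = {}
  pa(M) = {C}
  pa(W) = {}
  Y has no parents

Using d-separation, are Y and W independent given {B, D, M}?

4 paths connect Y and W; each must be blocked for d-separation to hold:
Path 1: Y → C → D ← W
  C is a chain and C is not conditioned on; D is a collider and D is conditioned on, which opens it — no node blocks this path, so it is active.
Path 2: Y → C → M → B ← W
  M is a chain here and M is conditioned on, so the path is blocked at M.
Path 3: Y → B ← W
  B is a collider and B is conditioned on, which opens it — no node blocks this path, so it is active.
Path 4: Y → B ← M ← C → D ← W
  M is a chain here and M is conditioned on, so the path is blocked at M.
At least one path is unblocked, so d-separation fails.

No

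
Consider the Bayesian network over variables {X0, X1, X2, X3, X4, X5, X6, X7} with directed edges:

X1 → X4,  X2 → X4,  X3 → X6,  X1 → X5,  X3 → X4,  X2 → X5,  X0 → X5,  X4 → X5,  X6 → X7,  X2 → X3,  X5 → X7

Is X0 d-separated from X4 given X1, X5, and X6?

We examine all 6 paths between X0 and X4:
Path 1: X0 → X5 ← X2 → X3 → X4
  X5 is a collider and X5 is conditioned on, which opens it; X2 is a fork and X2 is not conditioned on; X3 is a chain and X3 is not conditioned on — no node blocks this path, so it is active.
Path 2: X0 → X5 ← X2 → X4
  X5 is a collider and X5 is conditioned on, which opens it; X2 is a fork and X2 is not conditioned on — no node blocks this path, so it is active.
Path 3: X0 → X5 ← X1 → X4
  X1 is a fork here and X1 is conditioned on, so the path is blocked at X1.
Path 4: X0 → X5 → X7 ← X6 ← X3 ← X2 → X4
  X5 is a chain here and X5 is conditioned on, so the path is blocked at X5.
Path 5: X0 → X5 → X7 ← X6 ← X3 → X4
  X5 is a chain here and X5 is conditioned on, so the path is blocked at X5.
Path 6: X0 → X5 ← X4
  X5 is a collider and X5 is conditioned on, which opens it — no node blocks this path, so it is active.
Because an active path exists, X0 and X4 are not d-separated.

No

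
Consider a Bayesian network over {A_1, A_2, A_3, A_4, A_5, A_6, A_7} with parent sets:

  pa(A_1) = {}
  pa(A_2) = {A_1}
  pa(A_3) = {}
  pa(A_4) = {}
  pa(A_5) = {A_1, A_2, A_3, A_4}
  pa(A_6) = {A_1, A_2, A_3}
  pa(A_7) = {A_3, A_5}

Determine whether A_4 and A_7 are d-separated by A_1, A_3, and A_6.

We examine all 6 paths between A_4 and A_7:
  1. A_4 → A_5 ← A_2 → A_6 ← A_3 → A_7 — A_5:collider[blocks]; A_2:fork[open]; A_6:collider[open]; A_3:fork[blocks] ⇒ blocked
  2. A_4 → A_5 ← A_2 ← A_1 → A_6 ← A_3 → A_7 — A_5:collider[blocks]; A_2:chain[open]; A_1:fork[blocks]; A_6:collider[open]; A_3:fork[blocks] ⇒ blocked
  3. A_4 → A_5 ← A_3 → A_7 — A_5:collider[blocks]; A_3:fork[blocks] ⇒ blocked
  4. A_4 → A_5 → A_7 — A_5:chain[open] ⇒ active
  5. A_4 → A_5 ← A_1 → A_6 ← A_3 → A_7 — A_5:collider[blocks]; A_1:fork[blocks]; A_6:collider[open]; A_3:fork[blocks] ⇒ blocked
  6. A_4 → A_5 ← A_1 → A_2 → A_6 ← A_3 → A_7 — A_5:collider[blocks]; A_1:fork[blocks]; A_2:chain[open]; A_6:collider[open]; A_3:fork[blocks] ⇒ blocked
At least one path is unblocked, so d-separation fails.

No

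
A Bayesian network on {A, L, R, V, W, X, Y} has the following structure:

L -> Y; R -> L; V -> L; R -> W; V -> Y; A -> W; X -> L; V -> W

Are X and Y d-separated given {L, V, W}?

Yes

3 paths connect X and Y; each must be blocked for d-separation to hold:
  1. X → L ← R → W ← V → Y — L:collider[open]; R:fork[open]; W:collider[open]; V:fork[blocks] ⇒ blocked
  2. X → L ← V → Y — L:collider[open]; V:fork[blocks] ⇒ blocked
  3. X → L → Y — L:chain[blocks] ⇒ blocked
Since every path is blocked, d-separation holds.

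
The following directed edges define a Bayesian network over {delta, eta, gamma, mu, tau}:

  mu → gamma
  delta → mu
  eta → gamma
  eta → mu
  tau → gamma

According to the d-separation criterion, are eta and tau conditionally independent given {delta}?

Yes

2 paths connect eta and tau; each must be blocked for d-separation to hold:
  1. eta → gamma ← tau — gamma:collider[blocks] ⇒ blocked
  2. eta → mu → gamma ← tau — mu:chain[open]; gamma:collider[blocks] ⇒ blocked
All paths are blocked; eta ⊥ tau | {delta} holds.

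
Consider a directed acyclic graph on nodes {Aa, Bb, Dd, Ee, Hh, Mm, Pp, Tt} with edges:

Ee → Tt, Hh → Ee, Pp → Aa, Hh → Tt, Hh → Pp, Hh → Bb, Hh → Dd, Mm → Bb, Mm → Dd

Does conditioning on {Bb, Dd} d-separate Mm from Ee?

4 paths connect Mm and Ee; each must be blocked for d-separation to hold:
  1. Mm → Dd ← Hh → Tt ← Ee — Dd:collider[open]; Hh:fork[open]; Tt:collider[blocks] ⇒ blocked
  2. Mm → Dd ← Hh → Ee — Dd:collider[open]; Hh:fork[open] ⇒ active
  3. Mm → Bb ← Hh → Tt ← Ee — Bb:collider[open]; Hh:fork[open]; Tt:collider[blocks] ⇒ blocked
  4. Mm → Bb ← Hh → Ee — Bb:collider[open]; Hh:fork[open] ⇒ active
Since the path Mm → Dd ← Hh → Ee is active, Mm and Ee are not d-separated given {Bb, Dd}.

No — Mm and Ee are not d-separated given {Bb, Dd}.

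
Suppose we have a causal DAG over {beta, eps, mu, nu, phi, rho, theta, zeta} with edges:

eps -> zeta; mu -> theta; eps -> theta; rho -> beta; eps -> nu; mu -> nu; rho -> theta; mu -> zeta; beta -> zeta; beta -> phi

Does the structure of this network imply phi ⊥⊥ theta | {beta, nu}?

Yes — phi and theta are d-separated given {beta, nu}.

Enumerating the 5 paths from phi to theta and testing each for blocking by {beta, nu}:
Path 1: phi ← beta → zeta ← mu → nu ← eps → theta
  beta is a fork here and beta is conditioned on, so the path is blocked at beta.
Path 2: phi ← beta → zeta ← mu → theta
  beta is a fork here and beta is conditioned on, so the path is blocked at beta.
Path 3: phi ← beta → zeta ← eps → nu ← mu → theta
  beta is a fork here and beta is conditioned on, so the path is blocked at beta.
Path 4: phi ← beta → zeta ← eps → theta
  beta is a fork here and beta is conditioned on, so the path is blocked at beta.
Path 5: phi ← beta ← rho → theta
  beta is a chain here and beta is conditioned on, so the path is blocked at beta.
Every path is blocked, so phi and theta are d-separated given {beta, nu}.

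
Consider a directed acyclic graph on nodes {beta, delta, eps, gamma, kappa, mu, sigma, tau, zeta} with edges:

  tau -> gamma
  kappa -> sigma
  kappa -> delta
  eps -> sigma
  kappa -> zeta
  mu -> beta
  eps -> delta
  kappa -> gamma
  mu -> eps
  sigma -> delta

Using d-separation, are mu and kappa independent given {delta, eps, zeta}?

Enumerating the 4 paths from mu to kappa and testing each for blocking by {delta, eps, zeta}:
Path 1: mu → eps → sigma ← kappa
  eps is a chain here and eps is conditioned on, so the path is blocked at eps.
Path 2: mu → eps → sigma → delta ← kappa
  eps is a chain here and eps is conditioned on, so the path is blocked at eps.
Path 3: mu → eps → delta ← sigma ← kappa
  eps is a chain here and eps is conditioned on, so the path is blocked at eps.
Path 4: mu → eps → delta ← kappa
  eps is a chain here and eps is conditioned on, so the path is blocked at eps.
Since every path is blocked, d-separation holds.

Yes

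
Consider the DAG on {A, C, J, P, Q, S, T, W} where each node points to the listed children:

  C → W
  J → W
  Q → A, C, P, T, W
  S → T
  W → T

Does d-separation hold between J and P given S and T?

No

There are 3 undirected paths between J and P; checking each against the conditioning set {S, T}:
Path 1: J → W ← C ← Q → P
  W is a collider and its descendant T is conditioned on, which opens it; C is a chain and C is not conditioned on; Q is a fork and Q is not conditioned on — no node blocks this path, so it is active.
Path 2: J → W → T ← Q → P
  W is a chain and W is not conditioned on; T is a collider and T is conditioned on, which opens it; Q is a fork and Q is not conditioned on — no node blocks this path, so it is active.
Path 3: J → W ← Q → P
  W is a collider and its descendant T is conditioned on, which opens it; Q is a fork and Q is not conditioned on — no node blocks this path, so it is active.
At least one path is unblocked, so d-separation fails.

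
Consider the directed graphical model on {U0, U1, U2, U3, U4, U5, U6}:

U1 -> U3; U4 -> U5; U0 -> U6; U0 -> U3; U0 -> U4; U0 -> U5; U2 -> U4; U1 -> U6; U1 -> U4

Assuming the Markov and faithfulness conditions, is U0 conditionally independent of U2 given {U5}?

No — U0 and U2 are not d-separated given {U5}.

Enumerating the 4 paths from U0 to U2 and testing each for blocking by {U5}:
  1. U0 → U3 ← U1 → U4 ← U2 — U3:collider[blocks]; U1:fork[open]; U4:collider[open] ⇒ blocked
  2. U0 → U5 ← U4 ← U2 — U5:collider[open]; U4:chain[open] ⇒ active
  3. U0 → U4 ← U2 — U4:collider[open] ⇒ active
  4. U0 → U6 ← U1 → U4 ← U2 — U6:collider[blocks]; U1:fork[open]; U4:collider[open] ⇒ blocked
Because an active path exists, U0 and U2 are not d-separated.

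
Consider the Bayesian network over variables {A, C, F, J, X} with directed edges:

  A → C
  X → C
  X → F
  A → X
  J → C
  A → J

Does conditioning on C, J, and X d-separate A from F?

There are 3 undirected paths between A and F; checking each against the conditioning set {C, J, X}:
Path 1: A → C ← X → F
  X is a fork here and X is conditioned on, so the path is blocked at X.
Path 2: A → J → C ← X → F
  J is a chain here and J is conditioned on, so the path is blocked at J.
Path 3: A → X → F
  X is a chain here and X is conditioned on, so the path is blocked at X.
Every path is blocked, so A and F are d-separated given {C, J, X}.

Yes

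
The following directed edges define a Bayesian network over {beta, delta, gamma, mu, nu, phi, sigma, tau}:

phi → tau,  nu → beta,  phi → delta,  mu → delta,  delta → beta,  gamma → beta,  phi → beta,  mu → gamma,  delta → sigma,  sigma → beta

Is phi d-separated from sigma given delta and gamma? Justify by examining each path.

Yes

Enumerating the 6 paths from phi to sigma and testing each for blocking by {delta, gamma}:
  1. phi → delta ← mu → gamma → beta ← sigma — delta:collider[open]; mu:fork[open]; gamma:chain[blocks]; beta:collider[blocks] ⇒ blocked
  2. phi → delta → sigma — delta:chain[blocks] ⇒ blocked
  3. phi → delta → beta ← sigma — delta:chain[blocks]; beta:collider[blocks] ⇒ blocked
  4. phi → beta ← delta → sigma — beta:collider[blocks]; delta:fork[blocks] ⇒ blocked
  5. phi → beta ← gamma ← mu → delta → sigma — beta:collider[blocks]; gamma:chain[blocks]; mu:fork[open]; delta:chain[blocks] ⇒ blocked
  6. phi → beta ← sigma — beta:collider[blocks] ⇒ blocked
All paths are blocked; phi ⊥ sigma | {delta, gamma} holds.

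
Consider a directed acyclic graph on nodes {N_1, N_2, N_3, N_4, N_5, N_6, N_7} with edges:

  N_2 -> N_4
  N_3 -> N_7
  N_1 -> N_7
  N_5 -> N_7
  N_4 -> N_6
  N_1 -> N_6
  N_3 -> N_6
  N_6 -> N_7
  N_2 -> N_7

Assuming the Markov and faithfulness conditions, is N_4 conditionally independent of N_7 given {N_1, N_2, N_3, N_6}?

Yes

4 paths connect N_4 and N_7; each must be blocked for d-separation to hold:
Path 1: N_4 → N_6 ← N_1 → N_7
  N_1 is a fork here and N_1 is conditioned on, so the path is blocked at N_1.
Path 2: N_4 → N_6 ← N_3 → N_7
  N_3 is a fork here and N_3 is conditioned on, so the path is blocked at N_3.
Path 3: N_4 → N_6 → N_7
  N_6 is a chain here and N_6 is conditioned on, so the path is blocked at N_6.
Path 4: N_4 ← N_2 → N_7
  N_2 is a fork here and N_2 is conditioned on, so the path is blocked at N_2.
All paths are blocked; N_4 ⊥ N_7 | {N_1, N_2, N_3, N_6} holds.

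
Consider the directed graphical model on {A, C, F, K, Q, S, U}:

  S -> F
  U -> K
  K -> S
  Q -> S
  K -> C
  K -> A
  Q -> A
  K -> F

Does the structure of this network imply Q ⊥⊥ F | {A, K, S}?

Yes

We examine all 4 paths between Q and F:
Path 1: Q → S → F
  S is a chain here and S is conditioned on, so the path is blocked at S.
Path 2: Q → S ← K → F
  K is a fork here and K is conditioned on, so the path is blocked at K.
Path 3: Q → A ← K → F
  K is a fork here and K is conditioned on, so the path is blocked at K.
Path 4: Q → A ← K → S → F
  K is a fork here and K is conditioned on, so the path is blocked at K.
All paths are blocked; Q ⊥ F | {A, K, S} holds.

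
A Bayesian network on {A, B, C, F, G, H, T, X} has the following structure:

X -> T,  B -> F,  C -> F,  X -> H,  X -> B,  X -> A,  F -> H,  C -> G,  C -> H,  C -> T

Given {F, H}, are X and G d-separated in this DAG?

No — X and G are not d-separated given {F, H}.

5 paths connect X and G; each must be blocked for d-separation to hold:
Path 1: X → B → F ← C → G
  B is a chain and B is not conditioned on; F is a collider and F is conditioned on, which opens it; C is a fork and C is not conditioned on — no node blocks this path, so it is active.
Path 2: X → B → F → H ← C → G
  F is a chain here and F is conditioned on, so the path is blocked at F.
Path 3: X → T ← C → G
  T is a collider here and neither T nor any of its descendants is conditioned on, so the collider stays closed — the path is blocked at T.
Path 4: X → H ← C → G
  H is a collider and H is conditioned on, which opens it; C is a fork and C is not conditioned on — no node blocks this path, so it is active.
Path 5: X → H ← F ← C → G
  F is a chain here and F is conditioned on, so the path is blocked at F.
Since the path X → B → F ← C → G is active, X and G are not d-separated given {F, H}.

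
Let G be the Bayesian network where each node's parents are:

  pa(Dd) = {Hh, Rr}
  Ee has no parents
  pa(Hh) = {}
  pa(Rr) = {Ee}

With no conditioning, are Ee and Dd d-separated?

There is one path between Ee and Dd:
  1. Ee → Rr → Dd — Rr:chain[open] ⇒ active
Since the path Ee → Rr → Dd is active, Ee and Dd are not d-separated given ∅.

No — Ee and Dd are not d-separated given ∅.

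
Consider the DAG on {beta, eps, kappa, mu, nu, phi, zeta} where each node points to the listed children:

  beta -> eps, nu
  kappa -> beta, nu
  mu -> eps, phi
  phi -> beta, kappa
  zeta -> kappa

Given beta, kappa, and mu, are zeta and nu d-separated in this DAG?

Yes

Enumerating the 4 paths from zeta to nu and testing each for blocking by {beta, kappa, mu}:
Path 1: zeta → kappa → beta → nu
  kappa is a chain here and kappa is conditioned on, so the path is blocked at kappa.
Path 2: zeta → kappa → nu
  kappa is a chain here and kappa is conditioned on, so the path is blocked at kappa.
Path 3: zeta → kappa ← phi → beta → nu
  beta is a chain here and beta is conditioned on, so the path is blocked at beta.
Path 4: zeta → kappa ← phi ← mu → eps ← beta → nu
  mu is a fork here and mu is conditioned on, so the path is blocked at mu.
Since every path is blocked, d-separation holds.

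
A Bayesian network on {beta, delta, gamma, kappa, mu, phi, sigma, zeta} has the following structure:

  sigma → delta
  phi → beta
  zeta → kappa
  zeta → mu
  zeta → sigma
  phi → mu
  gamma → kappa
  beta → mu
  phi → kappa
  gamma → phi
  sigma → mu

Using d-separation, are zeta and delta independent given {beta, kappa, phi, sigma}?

There are 6 undirected paths between zeta and delta; checking each against the conditioning set {beta, kappa, phi, sigma}:
  1. zeta → mu ← sigma → delta — mu:collider[blocks]; sigma:fork[blocks] ⇒ blocked
  2. zeta → kappa ← gamma → phi → mu ← sigma → delta — kappa:collider[open]; gamma:fork[open]; phi:chain[blocks]; mu:collider[blocks]; sigma:fork[blocks] ⇒ blocked
  3. zeta → kappa ← gamma → phi → beta → mu ← sigma → delta — kappa:collider[open]; gamma:fork[open]; phi:chain[blocks]; beta:chain[blocks]; mu:collider[blocks]; sigma:fork[blocks] ⇒ blocked
  4. zeta → kappa ← phi → mu ← sigma → delta — kappa:collider[open]; phi:fork[blocks]; mu:collider[blocks]; sigma:fork[blocks] ⇒ blocked
  5. zeta → kappa ← phi → beta → mu ← sigma → delta — kappa:collider[open]; phi:fork[blocks]; beta:chain[blocks]; mu:collider[blocks]; sigma:fork[blocks] ⇒ blocked
  6. zeta → sigma → delta — sigma:chain[blocks] ⇒ blocked
Every path is blocked, so zeta and delta are d-separated given {beta, kappa, phi, sigma}.

Yes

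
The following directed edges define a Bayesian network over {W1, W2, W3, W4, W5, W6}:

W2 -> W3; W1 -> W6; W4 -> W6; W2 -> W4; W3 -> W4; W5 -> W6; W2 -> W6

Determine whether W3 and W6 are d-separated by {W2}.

No

We examine all 4 paths between W3 and W6:
Path 1: W3 → W4 → W6
  W4 is a chain and W4 is not conditioned on — no node blocks this path, so it is active.
Path 2: W3 → W4 ← W2 → W6
  W4 is a collider here and neither W4 nor any of its descendants is conditioned on, so the collider stays closed — the path is blocked at W4.
Path 3: W3 ← W2 → W4 → W6
  W2 is a fork here and W2 is conditioned on, so the path is blocked at W2.
Path 4: W3 ← W2 → W6
  W2 is a fork here and W2 is conditioned on, so the path is blocked at W2.
Because an active path exists, W3 and W6 are not d-separated.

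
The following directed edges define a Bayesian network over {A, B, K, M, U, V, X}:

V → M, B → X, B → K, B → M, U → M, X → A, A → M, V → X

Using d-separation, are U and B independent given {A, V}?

Enumerating the 3 paths from U to B and testing each for blocking by {A, V}:
Path 1: U → M ← B
  M is a collider here and neither M nor any of its descendants is conditioned on, so the collider stays closed — the path is blocked at M.
Path 2: U → M ← V → X ← B
  M is a collider here and neither M nor any of its descendants is conditioned on, so the collider stays closed — the path is blocked at M.
Path 3: U → M ← A ← X ← B
  M is a collider here and neither M nor any of its descendants is conditioned on, so the collider stays closed — the path is blocked at M.
All paths are blocked; U ⊥ B | {A, V} holds.

Yes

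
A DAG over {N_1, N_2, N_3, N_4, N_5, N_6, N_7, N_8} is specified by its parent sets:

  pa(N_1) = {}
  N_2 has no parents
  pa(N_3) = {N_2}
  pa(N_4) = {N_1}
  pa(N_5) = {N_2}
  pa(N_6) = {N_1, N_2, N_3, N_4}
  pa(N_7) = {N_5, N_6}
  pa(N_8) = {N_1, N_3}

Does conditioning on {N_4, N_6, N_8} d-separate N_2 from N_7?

Enumerating the 5 paths from N_2 to N_7 and testing each for blocking by {N_4, N_6, N_8}:
Path 1: N_2 → N_3 → N_6 → N_7
  N_6 is a chain here and N_6 is conditioned on, so the path is blocked at N_6.
Path 2: N_2 → N_3 → N_8 ← N_1 → N_6 → N_7
  N_6 is a chain here and N_6 is conditioned on, so the path is blocked at N_6.
Path 3: N_2 → N_3 → N_8 ← N_1 → N_4 → N_6 → N_7
  N_4 is a chain here and N_4 is conditioned on, so the path is blocked at N_4.
Path 4: N_2 → N_5 → N_7
  N_5 is a chain and N_5 is not conditioned on — no node blocks this path, so it is active.
Path 5: N_2 → N_6 → N_7
  N_6 is a chain here and N_6 is conditioned on, so the path is blocked at N_6.
At least one path is unblocked, so d-separation fails.

No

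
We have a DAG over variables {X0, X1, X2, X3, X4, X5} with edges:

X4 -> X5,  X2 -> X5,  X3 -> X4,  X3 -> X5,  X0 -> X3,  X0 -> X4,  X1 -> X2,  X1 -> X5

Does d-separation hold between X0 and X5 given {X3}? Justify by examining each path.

4 paths connect X0 and X5; each must be blocked for d-separation to hold:
Path 1: X0 → X3 → X5
  X3 is a chain here and X3 is conditioned on, so the path is blocked at X3.
Path 2: X0 → X3 → X4 → X5
  X3 is a chain here and X3 is conditioned on, so the path is blocked at X3.
Path 3: X0 → X4 ← X3 → X5
  X4 is a collider here and neither X4 nor any of its descendants is conditioned on, so the collider stays closed — the path is blocked at X4.
Path 4: X0 → X4 → X5
  X4 is a chain and X4 is not conditioned on — no node blocks this path, so it is active.
Since the path X0 → X4 → X5 is active, X0 and X5 are not d-separated given {X3}.

No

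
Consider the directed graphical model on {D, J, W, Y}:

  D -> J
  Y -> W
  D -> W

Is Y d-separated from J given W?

The only undirected path from Y to J is:
Path 1: Y → W ← D → J
  W is a collider and W is conditioned on, which opens it; D is a fork and D is not conditioned on — no node blocks this path, so it is active.
Because an active path exists, Y and J are not d-separated.

No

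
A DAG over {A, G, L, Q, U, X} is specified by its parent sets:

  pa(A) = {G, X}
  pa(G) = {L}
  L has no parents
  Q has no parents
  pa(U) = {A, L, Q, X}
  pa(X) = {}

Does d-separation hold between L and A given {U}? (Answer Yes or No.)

Enumerating the 3 paths from L to A and testing each for blocking by {U}:
  1. L → U ← X → A — U:collider[open]; X:fork[open] ⇒ active
  2. L → U ← A — U:collider[open] ⇒ active
  3. L → G → A — G:chain[open] ⇒ active
Because an active path exists, L and A are not d-separated.

No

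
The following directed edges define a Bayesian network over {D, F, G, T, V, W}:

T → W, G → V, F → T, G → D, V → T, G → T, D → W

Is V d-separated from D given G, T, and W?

Yes

There are 4 undirected paths between V and D; checking each against the conditioning set {G, T, W}:
  1. V → T ← G → D — T:collider[open]; G:fork[blocks] ⇒ blocked
  2. V → T → W ← D — T:chain[blocks]; W:collider[open] ⇒ blocked
  3. V ← G → T → W ← D — G:fork[blocks]; T:chain[blocks]; W:collider[open] ⇒ blocked
  4. V ← G → D — G:fork[blocks] ⇒ blocked
Every path is blocked, so V and D are d-separated given {G, T, W}.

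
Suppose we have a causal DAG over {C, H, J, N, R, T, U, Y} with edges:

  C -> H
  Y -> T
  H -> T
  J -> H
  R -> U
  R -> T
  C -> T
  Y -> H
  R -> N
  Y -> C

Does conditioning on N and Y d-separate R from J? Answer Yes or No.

Enumerating the 5 paths from R to J and testing each for blocking by {N, Y}:
  1. R → T ← C ← Y → H ← J — T:collider[blocks]; C:chain[open]; Y:fork[blocks]; H:collider[blocks] ⇒ blocked
  2. R → T ← C → H ← J — T:collider[blocks]; C:fork[open]; H:collider[blocks] ⇒ blocked
  3. R → T ← Y → C → H ← J — T:collider[blocks]; Y:fork[blocks]; C:chain[open]; H:collider[blocks] ⇒ blocked
  4. R → T ← Y → H ← J — T:collider[blocks]; Y:fork[blocks]; H:collider[blocks] ⇒ blocked
  5. R → T ← H ← J — T:collider[blocks]; H:chain[open] ⇒ blocked
Since every path is blocked, d-separation holds.

Yes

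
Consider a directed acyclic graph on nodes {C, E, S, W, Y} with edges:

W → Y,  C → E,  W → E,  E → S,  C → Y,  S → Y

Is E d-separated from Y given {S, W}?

3 paths connect E and Y; each must be blocked for d-separation to hold:
  1. E ← W → Y — W:fork[blocks] ⇒ blocked
  2. E ← C → Y — C:fork[open] ⇒ active
  3. E → S → Y — S:chain[blocks] ⇒ blocked
At least one path is unblocked, so d-separation fails.

No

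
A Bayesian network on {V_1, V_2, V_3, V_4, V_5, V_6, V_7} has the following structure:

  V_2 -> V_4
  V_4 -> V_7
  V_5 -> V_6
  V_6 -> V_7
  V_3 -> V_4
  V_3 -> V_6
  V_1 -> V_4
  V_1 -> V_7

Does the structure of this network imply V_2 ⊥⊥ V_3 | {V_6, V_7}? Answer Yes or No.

No

We examine all 3 paths between V_2 and V_3:
Path 1: V_2 → V_4 ← V_1 → V_7 ← V_6 ← V_3
  V_6 is a chain here and V_6 is conditioned on, so the path is blocked at V_6.
Path 2: V_2 → V_4 → V_7 ← V_6 ← V_3
  V_6 is a chain here and V_6 is conditioned on, so the path is blocked at V_6.
Path 3: V_2 → V_4 ← V_3
  V_4 is a collider and its descendant V_7 is conditioned on, which opens it — no node blocks this path, so it is active.
Because an active path exists, V_2 and V_3 are not d-separated.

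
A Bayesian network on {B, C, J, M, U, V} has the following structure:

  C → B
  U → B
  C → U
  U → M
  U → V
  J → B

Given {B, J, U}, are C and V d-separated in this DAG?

Yes — C and V are d-separated given {B, J, U}.

2 paths connect C and V; each must be blocked for d-separation to hold:
Path 1: C → B ← U → V
  U is a fork here and U is conditioned on, so the path is blocked at U.
Path 2: C → U → V
  U is a chain here and U is conditioned on, so the path is blocked at U.
Every path is blocked, so C and V are d-separated given {B, J, U}.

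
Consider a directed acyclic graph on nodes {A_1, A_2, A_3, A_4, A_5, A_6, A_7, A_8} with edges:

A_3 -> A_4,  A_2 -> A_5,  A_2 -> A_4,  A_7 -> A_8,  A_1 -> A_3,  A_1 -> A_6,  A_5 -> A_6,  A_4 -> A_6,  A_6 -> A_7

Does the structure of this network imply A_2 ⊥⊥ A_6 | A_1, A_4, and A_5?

Yes — A_2 and A_6 are d-separated given {A_1, A_4, A_5}.

Enumerating the 3 paths from A_2 to A_6 and testing each for blocking by {A_1, A_4, A_5}:
Path 1: A_2 → A_4 → A_6
  A_4 is a chain here and A_4 is conditioned on, so the path is blocked at A_4.
Path 2: A_2 → A_4 ← A_3 ← A_1 → A_6
  A_1 is a fork here and A_1 is conditioned on, so the path is blocked at A_1.
Path 3: A_2 → A_5 → A_6
  A_5 is a chain here and A_5 is conditioned on, so the path is blocked at A_5.
All paths are blocked; A_2 ⊥ A_6 | {A_1, A_4, A_5} holds.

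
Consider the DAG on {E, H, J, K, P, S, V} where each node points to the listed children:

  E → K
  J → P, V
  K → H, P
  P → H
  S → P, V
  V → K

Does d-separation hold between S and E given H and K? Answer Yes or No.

6 paths connect S and E; each must be blocked for d-separation to hold:
Path 1: S → V ← J → P → H ← K ← E
  K is a chain here and K is conditioned on, so the path is blocked at K.
Path 2: S → V ← J → P ← K ← E
  K is a chain here and K is conditioned on, so the path is blocked at K.
Path 3: S → V → K ← E
  V is a chain and V is not conditioned on; K is a collider and K is conditioned on, which opens it — no node blocks this path, so it is active.
Path 4: S → P → H ← K ← E
  K is a chain here and K is conditioned on, so the path is blocked at K.
Path 5: S → P ← J → V → K ← E
  P is a collider and its descendant H is conditioned on, which opens it; J is a fork and J is not conditioned on; V is a chain and V is not conditioned on; K is a collider and K is conditioned on, which opens it — no node blocks this path, so it is active.
Path 6: S → P ← K ← E
  K is a chain here and K is conditioned on, so the path is blocked at K.
Because an active path exists, S and E are not d-separated.

No — S and E are not d-separated given {H, K}.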